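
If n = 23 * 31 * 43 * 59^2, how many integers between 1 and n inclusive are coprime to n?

φ(106723979) = 106723979 · (1 − 1/23) · (1 − 1/31) · (1 − 1/43) · (1 − 1/59)
       = 106723979 · 1607760/1808881 = 94857840.

94857840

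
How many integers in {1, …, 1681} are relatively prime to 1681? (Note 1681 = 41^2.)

1640

φ(1681) = 1681 · (1 − 1/41)
       = 1681 · 40/41 = 1640.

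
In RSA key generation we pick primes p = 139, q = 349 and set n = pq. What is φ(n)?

48024

φ(139) = 139 − 1 = 138.
φ(349) = 349 − 1 = 348.
Since φ is multiplicative, φ(48511) = 138 · 348 = 48024.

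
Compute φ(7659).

Prime factorization: 7659 = 3^2 · 23 · 37.
φ(7659) = 7659 · (1 − 1/3) · (1 − 1/23) · (1 − 1/37)
       = 7659 · 1584/2553 = 4752.

4752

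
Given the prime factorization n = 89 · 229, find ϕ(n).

20064

φ(89) = 89 − 1 = 88.
φ(229) = 229 − 1 = 228.
Since φ is multiplicative, φ(20381) = 88 · 228 = 20064.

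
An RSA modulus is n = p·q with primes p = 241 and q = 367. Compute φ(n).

φ(241) = 241 − 1 = 240.
φ(367) = 367 − 1 = 366.
φ(88447) = 240 × 366 = 87840.

87840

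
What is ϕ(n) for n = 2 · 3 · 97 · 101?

φ(58782) = 58782 · (1 − 1/2) · (1 − 1/3) · (1 − 1/97) · (1 − 1/101)
       = 58782 · 19200/58782 = 19200.

19200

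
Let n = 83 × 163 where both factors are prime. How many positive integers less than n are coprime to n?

13284

φ(pq) = (p−1)(q−1) = 82 · 162 = 13284.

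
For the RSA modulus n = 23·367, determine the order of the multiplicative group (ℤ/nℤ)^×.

φ(pq) = (p−1)(q−1) = 22 · 366 = 8052.

8052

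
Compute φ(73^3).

383688

φ(73^3) = 73^3 − 73^2 = 389017 − 5329 = 383688.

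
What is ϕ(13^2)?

φ(169) = 169 · (1 − 1/13)
       = 169 · 12/13 = 156.

156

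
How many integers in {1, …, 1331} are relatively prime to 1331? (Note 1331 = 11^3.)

φ(11^3) = 11^2·(11−1) = 121·10 = 1210.

1210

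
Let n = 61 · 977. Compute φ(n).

58560

φ(61) = 61 − 1 = 60.
φ(977) = 977 − 1 = 976.
Since φ is multiplicative, φ(59597) = 60 · 976 = 58560.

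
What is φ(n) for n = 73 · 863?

φ(62999) = 62999 · (1 − 1/73) · (1 − 1/863)
       = 62999 · 62064/62999 = 62064.

62064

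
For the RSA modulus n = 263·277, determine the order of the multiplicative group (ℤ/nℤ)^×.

φ(n) = (p − 1)(q − 1) = (263−1)(277−1) = 262·276 = 72312.

72312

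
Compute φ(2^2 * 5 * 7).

48

φ(2^2) = 2^2 − 2^1 = 4 − 2 = 2.
φ(5) = 5 − 1 = 4.
φ(7) = 7 − 1 = 6.
φ(140) = 2 × 4 × 6 = 48.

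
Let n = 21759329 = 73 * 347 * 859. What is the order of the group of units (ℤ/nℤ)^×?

φ(21759329) = 21759329 · (1 − 1/73) · (1 − 1/347) · (1 − 1/859)
       = 21759329 · 21374496/21759329 = 21374496.

21374496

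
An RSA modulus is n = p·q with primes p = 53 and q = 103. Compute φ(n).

5304

φ(5459) = 5459 · (1 − 1/53) · (1 − 1/103)
       = 5459 · 5304/5459 = 5304.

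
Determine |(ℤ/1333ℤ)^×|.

Factor 1333: 1333 = 31 * 43.
φ(31) = 31 − 1 = 30.
φ(43) = 43 − 1 = 42.
Since φ is multiplicative, φ(1333) = 30 · 42 = 1260.

1260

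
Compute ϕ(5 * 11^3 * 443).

φ(5) = 5 − 1 = 4.
φ(11^3) = 11^2·(11−1) = 121·10 = 1210.
φ(443) = 443 − 1 = 442.
Since φ is multiplicative, φ(2948165) = 4 · 1210 · 442 = 2139280.

2139280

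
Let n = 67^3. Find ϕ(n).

296274

φ(67^3) = 67^3 − 67^2 = 300763 − 4489 = 296274.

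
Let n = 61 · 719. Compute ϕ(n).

φ(43859) = 43859 · (1 − 1/61) · (1 − 1/719)
       = 43859 · 43080/43859 = 43080.

43080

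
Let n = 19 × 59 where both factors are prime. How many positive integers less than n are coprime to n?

1044

φ(pq) = (p−1)(q−1) = 18 · 58 = 1044.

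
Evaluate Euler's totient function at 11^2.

φ(121) = 121 · (1 − 1/11)
       = 121 · 10/11 = 110.

110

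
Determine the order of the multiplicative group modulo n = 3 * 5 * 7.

φ(3) = 3 − 1 = 2.
φ(5) = 5 − 1 = 4.
φ(7) = 7 − 1 = 6.
φ(105) = 2 × 4 × 6 = 48.

48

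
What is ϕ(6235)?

4704

First factor: 6235 = 5 · 29 · 43.
φ(5) = 5 − 1 = 4.
φ(29) = 29 − 1 = 28.
φ(43) = 43 − 1 = 42.
Since φ is multiplicative, φ(6235) = 4 · 28 · 42 = 4704.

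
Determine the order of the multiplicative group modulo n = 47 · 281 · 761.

9788800

φ(10050527) = 10050527 · (1 − 1/47) · (1 − 1/281) · (1 − 1/761)
       = 10050527 · 9788800/10050527 = 9788800.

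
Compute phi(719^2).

516242

φ(719^2) = 719^2 − 719^1 = 516961 − 719 = 516242.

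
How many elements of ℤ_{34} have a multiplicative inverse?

34 = 2 × 17.
φ(34) = 34 · (1 − 1/2) · (1 − 1/17)
       = 34 · 16/34 = 16.

16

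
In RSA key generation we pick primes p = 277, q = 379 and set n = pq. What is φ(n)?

φ(277) = 277 − 1 = 276.
φ(379) = 379 − 1 = 378.
Multiply: 276 · 378 = 104328.

104328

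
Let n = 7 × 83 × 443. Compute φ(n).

217464

φ(257383) = 257383 · (1 − 1/7) · (1 − 1/83) · (1 − 1/443)
       = 257383 · 217464/257383 = 217464.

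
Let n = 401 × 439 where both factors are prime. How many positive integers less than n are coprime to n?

175200

For distinct primes, φ(pq) = (p−1)(q−1) = 400 × 438 = 175200.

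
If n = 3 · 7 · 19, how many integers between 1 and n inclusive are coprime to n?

216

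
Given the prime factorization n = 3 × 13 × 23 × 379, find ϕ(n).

φ(339963) = 339963 · (1 − 1/3) · (1 − 1/13) · (1 − 1/23) · (1 − 1/379)
       = 339963 · 199584/339963 = 199584.

199584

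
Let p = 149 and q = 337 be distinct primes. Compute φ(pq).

49728

φ(n) = (p − 1)(q − 1) = (149−1)(337−1) = 148·336 = 49728.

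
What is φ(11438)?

4536

Factor 11438: 11438 = 2 · 7 · 19 · 43.
φ(2) = 2 − 1 = 1.
φ(7) = 7 − 1 = 6.
φ(19) = 19 − 1 = 18.
φ(43) = 43 − 1 = 42.
Since φ is multiplicative, φ(11438) = 1 · 6 · 18 · 42 = 4536.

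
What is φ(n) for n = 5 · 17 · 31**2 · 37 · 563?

1204208640

φ(5) = 5 − 1 = 4.
φ(17) = 17 − 1 = 16.
φ(31^2) = 31^2 − 31^1 = 961 − 31 = 930.
φ(37) = 37 − 1 = 36.
φ(563) = 563 − 1 = 562.
Since φ is multiplicative, φ(1701580235) = 4 · 16 · 930 · 36 · 562 = 1204208640.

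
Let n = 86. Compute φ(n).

First factor: 86 = 2 * 43.
φ(2) = 2 − 1 = 1.
φ(43) = 43 − 1 = 42.
Multiply: 1 · 42 = 42.

42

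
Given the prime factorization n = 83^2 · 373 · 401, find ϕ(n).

φ(1030408397) = 1030408397 · (1 − 1/83) · (1 − 1/373) · (1 − 1/401)
       = 1030408397 · 12201600/12414559 = 1012732800.

1012732800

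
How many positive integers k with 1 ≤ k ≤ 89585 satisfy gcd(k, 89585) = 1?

Factor 89585: 89585 = 5 · 19 · 23 · 41.
φ(89585) = 89585 · (1 − 1/5) · (1 − 1/19) · (1 − 1/23) · (1 − 1/41)
       = 89585 · 63360/89585 = 63360.

63360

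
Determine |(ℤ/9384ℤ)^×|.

9384 = 2**3 × 3 × 17 × 23.
φ(2^3) = 2^3 − 2^2 = 8 − 4 = 4.
φ(3) = 3 − 1 = 2.
φ(17) = 17 − 1 = 16.
φ(23) = 23 − 1 = 22.
Since φ is multiplicative, φ(9384) = 4 · 2 · 16 · 22 = 2816.

2816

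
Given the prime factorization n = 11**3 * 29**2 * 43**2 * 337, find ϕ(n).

596208856320

φ(11^3) = 11^3 − 11^2 = 1331 − 121 = 1210.
φ(29^2) = 29^1·(29−1) = 29·28 = 812.
φ(43^2) = 43^1·(43−1) = 43·42 = 1806.
φ(337) = 337 − 1 = 336.
Since φ is multiplicative, φ(697494621923) = 1210 · 812 · 1806 · 336 = 596208856320.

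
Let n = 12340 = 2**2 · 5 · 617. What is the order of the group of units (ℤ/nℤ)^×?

φ(12340) = 12340 · (1 − 1/2) · (1 − 1/5) · (1 − 1/617)
       = 12340 · 2464/6170 = 4928.

4928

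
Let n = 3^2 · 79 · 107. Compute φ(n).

49608

φ(76077) = 76077 · (1 − 1/3) · (1 − 1/79) · (1 − 1/107)
       = 76077 · 16536/25359 = 49608.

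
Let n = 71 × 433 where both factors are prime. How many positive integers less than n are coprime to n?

φ(30743) = 30743 · (1 − 1/71) · (1 − 1/433)
       = 30743 · 30240/30743 = 30240.

30240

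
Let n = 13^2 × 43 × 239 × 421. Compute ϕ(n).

654937920

φ(13^2) = 13^1·(13−1) = 13·12 = 156.
φ(43) = 43 − 1 = 42.
φ(239) = 239 − 1 = 238.
φ(421) = 421 − 1 = 420.
φ(731198273) = 156 × 42 × 238 × 420 = 654937920.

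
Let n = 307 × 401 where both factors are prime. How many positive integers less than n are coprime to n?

For distinct primes, φ(pq) = (p−1)(q−1) = 306 × 400 = 122400.

122400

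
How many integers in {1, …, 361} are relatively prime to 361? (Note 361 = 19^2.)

342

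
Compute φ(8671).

7392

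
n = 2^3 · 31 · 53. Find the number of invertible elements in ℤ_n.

6240

φ(2^3) = 2^2·(2−1) = 4·1 = 4.
φ(31) = 31 − 1 = 30.
φ(53) = 53 − 1 = 52.
Multiply: 4 · 30 · 52 = 6240.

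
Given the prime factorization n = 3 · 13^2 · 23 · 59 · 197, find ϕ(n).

78029952

φ(135535803) = 135535803 · (1 − 1/3) · (1 − 1/13) · (1 − 1/23) · (1 − 1/59) · (1 − 1/197)
       = 135535803 · 6002304/10425831 = 78029952.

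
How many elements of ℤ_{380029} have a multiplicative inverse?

Prime factorization: 380029 = 13 * 23 * 31 * 41.
φ(380029) = 380029 · (1 − 1/13) · (1 − 1/23) · (1 − 1/31) · (1 − 1/41)
       = 380029 · 316800/380029 = 316800.

316800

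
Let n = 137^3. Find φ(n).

2552584

φ(137^3) = 137^2·(137−1) = 18769·136 = 2552584.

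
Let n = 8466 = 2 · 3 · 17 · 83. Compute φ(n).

2624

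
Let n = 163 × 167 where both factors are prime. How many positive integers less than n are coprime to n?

26892

φ(n) = (p − 1)(q − 1) = (163−1)(167−1) = 162·166 = 26892.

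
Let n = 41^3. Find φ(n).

67240

φ(68921) = 68921 · (1 − 1/41)
       = 68921 · 40/41 = 67240.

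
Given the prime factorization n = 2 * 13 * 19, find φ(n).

216

φ(494) = 494 · (1 − 1/2) · (1 − 1/13) · (1 − 1/19)
       = 494 · 216/494 = 216.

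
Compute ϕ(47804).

20736

First factor: 47804 = 2^2 · 17 · 19 · 37.
φ(2^2) = 2^1·(2−1) = 2·1 = 2.
φ(17) = 17 − 1 = 16.
φ(19) = 19 − 1 = 18.
φ(37) = 37 − 1 = 36.
φ(47804) = 2 × 16 × 18 × 36 = 20736.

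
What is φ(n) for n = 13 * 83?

φ(13) = 13 − 1 = 12.
φ(83) = 83 − 1 = 82.
Since φ is multiplicative, φ(1079) = 12 · 82 = 984.

984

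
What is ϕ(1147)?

1080

Prime factorization: 1147 = 31 * 37.
φ(31) = 31 − 1 = 30.
φ(37) = 37 − 1 = 36.
Since φ is multiplicative, φ(1147) = 30 · 36 = 1080.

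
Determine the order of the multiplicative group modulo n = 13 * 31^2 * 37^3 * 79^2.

φ(3949354284889) = 3949354284889 · (1 − 1/13) · (1 − 1/31) · (1 − 1/37) · (1 − 1/79)
       = 3949354284889 · 1010880/1177969 = 3389158169280.

3389158169280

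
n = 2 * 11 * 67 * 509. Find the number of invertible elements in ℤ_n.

φ(2) = 2 − 1 = 1.
φ(11) = 11 − 1 = 10.
φ(67) = 67 − 1 = 66.
φ(509) = 509 − 1 = 508.
Multiply: 1 · 10 · 66 · 508 = 335280.

335280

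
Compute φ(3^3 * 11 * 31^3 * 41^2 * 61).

510636960000

φ(3^3) = 3^2·(3−1) = 9·2 = 18.
φ(11) = 11 − 1 = 10.
φ(31^3) = 31^2·(31−1) = 961·30 = 28830.
φ(41^2) = 41^1·(41−1) = 41·40 = 1640.
φ(61) = 61 − 1 = 60.
Multiply: 18 · 10 · 28830 · 1640 · 60 = 510636960000.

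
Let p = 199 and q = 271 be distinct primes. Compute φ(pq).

53460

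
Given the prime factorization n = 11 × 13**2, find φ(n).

1560

φ(11) = 11 − 1 = 10.
φ(13^2) = 13^2 − 13^1 = 169 − 13 = 156.
Multiply: 10 · 156 = 1560.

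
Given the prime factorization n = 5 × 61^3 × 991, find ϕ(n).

884109600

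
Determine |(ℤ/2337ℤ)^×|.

1440

Factor 2337: 2337 = 3 · 19 · 41.
φ(3) = 3 − 1 = 2.
φ(19) = 19 − 1 = 18.
φ(41) = 41 − 1 = 40.
Multiply: 2 · 18 · 40 = 1440.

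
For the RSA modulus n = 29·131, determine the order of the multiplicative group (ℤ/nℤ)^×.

φ(3799) = 3799 · (1 − 1/29) · (1 − 1/131)
       = 3799 · 3640/3799 = 3640.

3640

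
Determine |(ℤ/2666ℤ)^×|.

1260

2666 = 2 * 31 * 43.
φ(2666) = 2666 · (1 − 1/2) · (1 − 1/31) · (1 − 1/43)
       = 2666 · 1260/2666 = 1260.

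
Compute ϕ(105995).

75264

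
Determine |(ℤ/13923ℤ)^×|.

6912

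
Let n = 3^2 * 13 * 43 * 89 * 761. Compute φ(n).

φ(340744599) = 340744599 · (1 − 1/3) · (1 − 1/13) · (1 − 1/43) · (1 − 1/89) · (1 − 1/761)
       = 340744599 · 67415040/113581533 = 202245120.

202245120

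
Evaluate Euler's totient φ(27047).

24192

Factor 27047: 27047 = 17 · 37 · 43.
φ(17) = 17 − 1 = 16.
φ(37) = 37 − 1 = 36.
φ(43) = 43 − 1 = 42.
Since φ is multiplicative, φ(27047) = 16 · 36 · 42 = 24192.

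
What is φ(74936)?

32256

Factor 74936: 74936 = 2**3 · 17 · 19 · 29.
φ(74936) = 74936 · (1 − 1/2) · (1 − 1/17) · (1 − 1/19) · (1 − 1/29)
       = 74936 · 8064/18734 = 32256.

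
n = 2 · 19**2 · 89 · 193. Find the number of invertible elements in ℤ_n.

φ(2) = 2 − 1 = 1.
φ(19^2) = 19^1·(19−1) = 19·18 = 342.
φ(89) = 89 − 1 = 88.
φ(193) = 193 − 1 = 192.
φ(12401794) = 1 × 342 × 88 × 192 = 5778432.

5778432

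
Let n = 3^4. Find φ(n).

φ(3^4) = 3^3·(3−1) = 27·2 = 54.

54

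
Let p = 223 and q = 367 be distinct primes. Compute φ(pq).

φ(pq) = (p−1)(q−1) = 222 · 366 = 81252.

81252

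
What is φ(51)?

32

Factor 51: 51 = 3 · 17.
φ(51) = 51 · (1 − 1/3) · (1 − 1/17)
       = 51 · 32/51 = 32.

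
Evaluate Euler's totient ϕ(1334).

616

Factor 1334: 1334 = 2 * 23 * 29.
φ(1334) = 1334 · (1 − 1/2) · (1 − 1/23) · (1 − 1/29)
       = 1334 · 616/1334 = 616.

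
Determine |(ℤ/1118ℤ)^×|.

Factor 1118: 1118 = 2 * 13 * 43.
φ(1118) = 1118 · (1 − 1/2) · (1 − 1/13) · (1 − 1/43)
       = 1118 · 504/1118 = 504.

504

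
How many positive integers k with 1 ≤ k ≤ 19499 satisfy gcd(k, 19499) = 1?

Factor 19499: 19499 = 17 × 31 × 37.
φ(19499) = 19499 · (1 − 1/17) · (1 − 1/31) · (1 − 1/37)
       = 19499 · 17280/19499 = 17280.

17280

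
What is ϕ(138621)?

First factor: 138621 = 3 × 7^2 × 23 × 41.
φ(138621) = 138621 · (1 − 1/3) · (1 − 1/7) · (1 − 1/23) · (1 − 1/41)
       = 138621 · 10560/19803 = 73920.

73920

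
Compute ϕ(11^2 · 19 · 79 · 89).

φ(16164269) = 16164269 · (1 − 1/11) · (1 − 1/19) · (1 − 1/79) · (1 − 1/89)
       = 16164269 · 1235520/1469479 = 13590720.

13590720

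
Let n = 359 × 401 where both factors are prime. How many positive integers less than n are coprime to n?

φ(143959) = 143959 · (1 − 1/359) · (1 − 1/401)
       = 143959 · 143200/143959 = 143200.

143200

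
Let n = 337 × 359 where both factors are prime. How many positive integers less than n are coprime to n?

120288

For distinct primes, φ(pq) = (p−1)(q−1) = 336 × 358 = 120288.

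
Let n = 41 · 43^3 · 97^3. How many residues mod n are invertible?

2805827028480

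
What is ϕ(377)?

336

Prime factorization: 377 = 13 · 29.
φ(13) = 13 − 1 = 12.
φ(29) = 29 − 1 = 28.
φ(377) = 12 × 28 = 336.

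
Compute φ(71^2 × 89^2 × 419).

16270666720

φ(71^2) = 71^1·(71−1) = 71·70 = 4970.
φ(89^2) = 89^1·(89−1) = 89·88 = 7832.
φ(419) = 419 − 1 = 418.
Since φ is multiplicative, φ(16730569859) = 4970 · 7832 · 418 = 16270666720.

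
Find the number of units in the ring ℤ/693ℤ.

Prime factorization: 693 = 3^2 * 7 * 11.
φ(693) = 693 · (1 − 1/3) · (1 − 1/7) · (1 − 1/11)
       = 693 · 120/231 = 360.

360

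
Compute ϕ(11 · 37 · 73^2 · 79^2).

φ(11) = 11 − 1 = 10.
φ(37) = 37 − 1 = 36.
φ(73^2) = 73^2 − 73^1 = 5329 − 73 = 5256.
φ(79^2) = 79^2 − 79^1 = 6241 − 79 = 6162.
φ(13536123623) = 10 × 36 × 5256 × 6162 = 11659489920.

11659489920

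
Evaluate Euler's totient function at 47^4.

4775858

φ(47^4) = 47^3·(47−1) = 103823·46 = 4775858.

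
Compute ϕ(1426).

660

First factor: 1426 = 2 · 23 · 31.
φ(2) = 2 − 1 = 1.
φ(23) = 23 − 1 = 22.
φ(31) = 31 − 1 = 30.
Multiply: 1 · 22 · 30 = 660.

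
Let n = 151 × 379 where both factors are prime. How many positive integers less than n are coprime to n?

φ(151) = 151 − 1 = 150.
φ(379) = 379 − 1 = 378.
φ(57229) = 150 × 378 = 56700.

56700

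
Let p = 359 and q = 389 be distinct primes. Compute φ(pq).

φ(139651) = 139651 · (1 − 1/359) · (1 − 1/389)
       = 139651 · 138904/139651 = 138904.

138904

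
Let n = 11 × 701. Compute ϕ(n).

φ(11) = 11 − 1 = 10.
φ(701) = 701 − 1 = 700.
Multiply: 10 · 700 = 7000.

7000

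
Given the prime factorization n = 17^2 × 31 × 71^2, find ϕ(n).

40555200

φ(17^2) = 17^2 − 17^1 = 289 − 17 = 272.
φ(31) = 31 − 1 = 30.
φ(71^2) = 71^2 − 71^1 = 5041 − 71 = 4970.
Since φ is multiplicative, φ(45162319) = 272 · 30 · 4970 = 40555200.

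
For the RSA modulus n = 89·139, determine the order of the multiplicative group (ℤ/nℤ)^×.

φ(n) = (p − 1)(q − 1) = (89−1)(139−1) = 88·138 = 12144.

12144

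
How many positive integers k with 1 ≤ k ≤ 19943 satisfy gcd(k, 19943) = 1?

15120

First factor: 19943 = 7^2 * 11 * 37.
φ(19943) = 19943 · (1 − 1/7) · (1 − 1/11) · (1 − 1/37)
       = 19943 · 2160/2849 = 15120.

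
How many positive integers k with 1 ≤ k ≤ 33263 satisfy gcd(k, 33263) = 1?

30240

First factor: 33263 = 29 × 31 × 37.
φ(33263) = 33263 · (1 − 1/29) · (1 − 1/31) · (1 − 1/37)
       = 33263 · 30240/33263 = 30240.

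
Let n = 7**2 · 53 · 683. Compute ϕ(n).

φ(7^2) = 7^1·(7−1) = 7·6 = 42.
φ(53) = 53 − 1 = 52.
φ(683) = 683 − 1 = 682.
Multiply: 42 · 52 · 682 = 1489488.

1489488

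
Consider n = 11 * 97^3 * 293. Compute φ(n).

φ(11) = 11 − 1 = 10.
φ(97^3) = 97^2·(97−1) = 9409·96 = 903264.
φ(293) = 293 − 1 = 292.
φ(2941545079) = 10 × 903264 × 292 = 2637530880.

2637530880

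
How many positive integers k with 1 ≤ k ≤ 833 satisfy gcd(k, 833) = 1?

672

First factor: 833 = 7^2 · 17.
φ(7^2) = 7^2 − 7^1 = 49 − 7 = 42.
φ(17) = 17 − 1 = 16.
Since φ is multiplicative, φ(833) = 42 · 16 = 672.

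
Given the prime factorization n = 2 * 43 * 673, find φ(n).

28224

φ(57878) = 57878 · (1 − 1/2) · (1 − 1/43) · (1 − 1/673)
       = 57878 · 28224/57878 = 28224.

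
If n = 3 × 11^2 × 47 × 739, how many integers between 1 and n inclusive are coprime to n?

7468560

φ(12608079) = 12608079 · (1 − 1/3) · (1 − 1/11) · (1 − 1/47) · (1 − 1/739)
       = 12608079 · 678960/1146189 = 7468560.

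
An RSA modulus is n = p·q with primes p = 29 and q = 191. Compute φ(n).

5320

For distinct primes, φ(pq) = (p−1)(q−1) = 28 × 190 = 5320.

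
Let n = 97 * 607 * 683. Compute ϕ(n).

39676032

φ(40214357) = 40214357 · (1 − 1/97) · (1 − 1/607) · (1 − 1/683)
       = 40214357 · 39676032/40214357 = 39676032.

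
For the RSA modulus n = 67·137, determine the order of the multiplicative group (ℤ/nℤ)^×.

8976

For distinct primes, φ(pq) = (p−1)(q−1) = 66 × 136 = 8976.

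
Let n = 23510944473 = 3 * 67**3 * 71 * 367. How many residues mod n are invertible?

15181079760

φ(3) = 3 − 1 = 2.
φ(67^3) = 67^3 − 67^2 = 300763 − 4489 = 296274.
φ(71) = 71 − 1 = 70.
φ(367) = 367 − 1 = 366.
Since φ is multiplicative, φ(23510944473) = 2 · 296274 · 70 · 366 = 15181079760.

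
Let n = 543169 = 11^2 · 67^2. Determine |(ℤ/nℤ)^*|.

486420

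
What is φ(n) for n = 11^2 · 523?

57420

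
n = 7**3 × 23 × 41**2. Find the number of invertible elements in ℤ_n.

φ(13261409) = 13261409 · (1 − 1/7) · (1 − 1/23) · (1 − 1/41)
       = 13261409 · 5280/6601 = 10607520.

10607520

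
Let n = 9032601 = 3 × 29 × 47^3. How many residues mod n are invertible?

5690384

φ(3) = 3 − 1 = 2.
φ(29) = 29 − 1 = 28.
φ(47^3) = 47^3 − 47^2 = 103823 − 2209 = 101614.
Since φ is multiplicative, φ(9032601) = 2 · 28 · 101614 = 5690384.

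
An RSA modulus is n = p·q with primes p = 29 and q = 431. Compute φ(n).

12040

φ(pq) = (p−1)(q−1) = 28 · 430 = 12040.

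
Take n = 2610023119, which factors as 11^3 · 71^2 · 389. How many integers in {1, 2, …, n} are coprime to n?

φ(2610023119) = 2610023119 · (1 − 1/11) · (1 − 1/71) · (1 − 1/389)
       = 2610023119 · 271600/303809 = 2333315600.

2333315600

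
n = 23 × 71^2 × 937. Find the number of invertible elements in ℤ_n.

φ(108638591) = 108638591 · (1 − 1/23) · (1 − 1/71) · (1 − 1/937)
       = 108638591 · 1441440/1530121 = 102342240.

102342240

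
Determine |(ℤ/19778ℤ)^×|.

Prime factorization: 19778 = 2 · 11 · 29 · 31.
φ(19778) = 19778 · (1 − 1/2) · (1 − 1/11) · (1 − 1/29) · (1 − 1/31)
       = 19778 · 8400/19778 = 8400.

8400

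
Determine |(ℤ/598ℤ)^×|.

598 = 2 · 13 · 23.
φ(2) = 2 − 1 = 1.
φ(13) = 13 − 1 = 12.
φ(23) = 23 − 1 = 22.
Multiply: 1 · 12 · 22 = 264.

264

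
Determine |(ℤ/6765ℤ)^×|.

3200

First factor: 6765 = 3 · 5 · 11 · 41.
φ(6765) = 6765 · (1 − 1/3) · (1 − 1/5) · (1 − 1/11) · (1 − 1/41)
       = 6765 · 3200/6765 = 3200.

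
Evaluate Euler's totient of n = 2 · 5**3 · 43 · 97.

403200

φ(2) = 2 − 1 = 1.
φ(5^3) = 5^3 − 5^2 = 125 − 25 = 100.
φ(43) = 43 − 1 = 42.
φ(97) = 97 − 1 = 96.
φ(1042750) = 1 × 100 × 42 × 96 = 403200.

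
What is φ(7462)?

2880

Factor 7462: 7462 = 2 × 7 × 13 × 41.
φ(2) = 2 − 1 = 1.
φ(7) = 7 − 1 = 6.
φ(13) = 13 − 1 = 12.
φ(41) = 41 − 1 = 40.
Since φ is multiplicative, φ(7462) = 1 · 6 · 12 · 40 = 2880.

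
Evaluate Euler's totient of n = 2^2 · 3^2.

12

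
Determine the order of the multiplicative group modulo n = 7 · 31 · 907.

163080

φ(196819) = 196819 · (1 − 1/7) · (1 − 1/31) · (1 − 1/907)
       = 196819 · 163080/196819 = 163080.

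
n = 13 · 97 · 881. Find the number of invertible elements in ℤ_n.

1013760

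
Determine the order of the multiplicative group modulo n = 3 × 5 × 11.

φ(165) = 165 · (1 − 1/3) · (1 − 1/5) · (1 − 1/11)
       = 165 · 80/165 = 80.

80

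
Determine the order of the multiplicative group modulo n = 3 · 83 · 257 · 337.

14106624

φ(21565641) = 21565641 · (1 − 1/3) · (1 − 1/83) · (1 − 1/257) · (1 − 1/337)
       = 21565641 · 14106624/21565641 = 14106624.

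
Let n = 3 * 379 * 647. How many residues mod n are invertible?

φ(3) = 3 − 1 = 2.
φ(379) = 379 − 1 = 378.
φ(647) = 647 − 1 = 646.
Multiply: 2 · 378 · 646 = 488376.

488376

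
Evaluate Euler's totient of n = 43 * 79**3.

20445516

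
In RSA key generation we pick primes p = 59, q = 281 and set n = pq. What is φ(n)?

For distinct primes, φ(pq) = (p−1)(q−1) = 58 × 280 = 16240.

16240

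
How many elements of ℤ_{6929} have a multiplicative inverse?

Factor 6929: 6929 = 13^2 · 41.
φ(13^2) = 13^2 − 13^1 = 169 − 13 = 156.
φ(41) = 41 − 1 = 40.
Multiply: 156 · 40 = 6240.

6240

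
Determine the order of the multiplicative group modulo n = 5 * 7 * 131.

3120

φ(4585) = 4585 · (1 − 1/5) · (1 − 1/7) · (1 − 1/131)
       = 4585 · 3120/4585 = 3120.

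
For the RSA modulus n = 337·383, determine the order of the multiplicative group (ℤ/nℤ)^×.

For distinct primes, φ(pq) = (p−1)(q−1) = 336 × 382 = 128352.

128352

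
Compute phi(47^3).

101614

φ(47^3) = 47^2·(47−1) = 2209·46 = 101614.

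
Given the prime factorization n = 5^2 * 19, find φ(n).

φ(5^2) = 5^1·(5−1) = 5·4 = 20.
φ(19) = 19 − 1 = 18.
Since φ is multiplicative, φ(475) = 20 · 18 = 360.

360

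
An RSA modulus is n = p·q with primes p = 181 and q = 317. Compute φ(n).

56880

φ(pq) = (p−1)(q−1) = 180 · 316 = 56880.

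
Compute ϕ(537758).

235872

537758 = 2 × 13^2 × 37 × 43.
φ(537758) = 537758 · (1 − 1/2) · (1 − 1/13) · (1 − 1/37) · (1 − 1/43)
       = 537758 · 18144/41366 = 235872.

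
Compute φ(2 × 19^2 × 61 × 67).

1354320

φ(2) = 2 − 1 = 1.
φ(19^2) = 19^2 − 19^1 = 361 − 19 = 342.
φ(61) = 61 − 1 = 60.
φ(67) = 67 − 1 = 66.
Multiply: 1 · 342 · 60 · 66 = 1354320.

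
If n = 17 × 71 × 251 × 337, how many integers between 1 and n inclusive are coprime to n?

φ(17) = 17 − 1 = 16.
φ(71) = 71 − 1 = 70.
φ(251) = 251 − 1 = 250.
φ(337) = 337 − 1 = 336.
Since φ is multiplicative, φ(102096509) = 16 · 70 · 250 · 336 = 94080000.

94080000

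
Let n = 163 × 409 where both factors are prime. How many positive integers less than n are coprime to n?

φ(163) = 163 − 1 = 162.
φ(409) = 409 − 1 = 408.
Multiply: 162 · 408 = 66096.

66096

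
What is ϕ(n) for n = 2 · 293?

292

φ(586) = 586 · (1 − 1/2) · (1 − 1/293)
       = 586 · 292/586 = 292.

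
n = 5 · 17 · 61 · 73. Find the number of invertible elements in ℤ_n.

276480

φ(5) = 5 − 1 = 4.
φ(17) = 17 − 1 = 16.
φ(61) = 61 − 1 = 60.
φ(73) = 73 − 1 = 72.
φ(378505) = 4 × 16 × 60 × 72 = 276480.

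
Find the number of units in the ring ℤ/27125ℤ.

18000

Prime factorization: 27125 = 5^3 · 7 · 31.
φ(5^3) = 5^2·(5−1) = 25·4 = 100.
φ(7) = 7 − 1 = 6.
φ(31) = 31 − 1 = 30.
φ(27125) = 100 × 6 × 30 = 18000.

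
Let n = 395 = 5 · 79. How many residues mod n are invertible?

φ(395) = 395 · (1 − 1/5) · (1 − 1/79)
       = 395 · 312/395 = 312.

312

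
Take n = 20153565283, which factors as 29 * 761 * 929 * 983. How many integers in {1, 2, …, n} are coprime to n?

φ(29) = 29 − 1 = 28.
φ(761) = 761 − 1 = 760.
φ(929) = 929 − 1 = 928.
φ(983) = 983 − 1 = 982.
Multiply: 28 · 760 · 928 · 982 = 19392378880.

19392378880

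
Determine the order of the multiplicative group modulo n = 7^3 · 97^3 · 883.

φ(7^3) = 7^3 − 7^2 = 343 − 49 = 294.
φ(97^3) = 97^3 − 97^2 = 912673 − 9409 = 903264.
φ(883) = 883 − 1 = 882.
φ(276420358837) = 294 × 903264 × 882 = 234223581312.

234223581312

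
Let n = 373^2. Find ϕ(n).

138756

φ(373^2) = 373^2 − 373^1 = 139129 − 373 = 138756.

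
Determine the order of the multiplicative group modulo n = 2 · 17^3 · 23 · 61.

φ(2) = 2 − 1 = 1.
φ(17^3) = 17^2·(17−1) = 289·16 = 4624.
φ(23) = 23 − 1 = 22.
φ(61) = 61 − 1 = 60.
φ(13785878) = 1 × 4624 × 22 × 60 = 6103680.

6103680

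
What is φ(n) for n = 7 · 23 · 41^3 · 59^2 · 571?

φ(7) = 7 − 1 = 6.
φ(23) = 23 − 1 = 22.
φ(41^3) = 41^3 − 41^2 = 68921 − 1681 = 67240.
φ(59^2) = 59^2 − 59^1 = 3481 − 59 = 3422.
φ(571) = 571 − 1 = 570.
φ(22055534025931) = 6 × 22 × 67240 × 3422 × 570 = 17312368867200.

17312368867200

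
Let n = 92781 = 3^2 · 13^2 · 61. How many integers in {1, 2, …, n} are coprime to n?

56160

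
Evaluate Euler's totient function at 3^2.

6

φ(3^2) = 3^1·(3−1) = 3·2 = 6.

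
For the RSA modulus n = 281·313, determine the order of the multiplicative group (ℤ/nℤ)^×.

φ(pq) = (p−1)(q−1) = 280 · 312 = 87360.

87360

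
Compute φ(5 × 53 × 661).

φ(175165) = 175165 · (1 − 1/5) · (1 − 1/53) · (1 − 1/661)
       = 175165 · 137280/175165 = 137280.

137280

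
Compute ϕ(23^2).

φ(23^2) = 23^1·(23−1) = 23·22 = 506.

506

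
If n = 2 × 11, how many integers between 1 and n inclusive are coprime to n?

10

φ(22) = 22 · (1 − 1/2) · (1 − 1/11)
       = 22 · 10/22 = 10.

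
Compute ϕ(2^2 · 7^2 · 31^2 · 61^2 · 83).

φ(2^2) = 2^1·(2−1) = 2·1 = 2.
φ(7^2) = 7^1·(7−1) = 7·6 = 42.
φ(31^2) = 31^2 − 31^1 = 961 − 31 = 930.
φ(61^2) = 61^2 − 61^1 = 3721 − 61 = 3660.
φ(83) = 83 − 1 = 82.
Since φ is multiplicative, φ(58172432108) = 2 · 42 · 930 · 3660 · 82 = 23445374400.

23445374400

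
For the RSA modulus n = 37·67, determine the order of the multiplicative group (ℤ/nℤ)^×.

2376

φ(pq) = (p−1)(q−1) = 36 · 66 = 2376.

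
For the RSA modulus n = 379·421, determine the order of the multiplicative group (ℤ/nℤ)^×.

For distinct primes, φ(pq) = (p−1)(q−1) = 378 × 420 = 158760.

158760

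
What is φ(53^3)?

146068

φ(148877) = 148877 · (1 − 1/53)
       = 148877 · 52/53 = 146068.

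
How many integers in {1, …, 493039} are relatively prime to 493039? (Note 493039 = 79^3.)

486798

φ(79^3) = 79^3 − 79^2 = 493039 − 6241 = 486798.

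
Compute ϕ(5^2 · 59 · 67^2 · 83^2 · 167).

5795311177920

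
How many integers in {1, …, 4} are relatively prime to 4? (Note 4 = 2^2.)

2

φ(4) = 4 · (1 − 1/2)
       = 4 · 1/2 = 2.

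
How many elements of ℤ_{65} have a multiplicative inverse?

Factor 65: 65 = 5 * 13.
φ(5) = 5 − 1 = 4.
φ(13) = 13 − 1 = 12.
Since φ is multiplicative, φ(65) = 4 · 12 = 48.

48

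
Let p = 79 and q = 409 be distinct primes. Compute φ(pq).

31824

φ(pq) = (p−1)(q−1) = 78 · 408 = 31824.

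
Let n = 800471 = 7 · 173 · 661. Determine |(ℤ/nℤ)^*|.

681120

φ(7) = 7 − 1 = 6.
φ(173) = 173 − 1 = 172.
φ(661) = 661 − 1 = 660.
φ(800471) = 6 × 172 × 660 = 681120.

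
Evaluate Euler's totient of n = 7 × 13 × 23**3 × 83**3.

φ(633080851039) = 633080851039 · (1 − 1/7) · (1 − 1/13) · (1 − 1/23) · (1 − 1/83)
       = 633080851039 · 129888/173719 = 473348370528.

473348370528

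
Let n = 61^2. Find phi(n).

3660

φ(3721) = 3721 · (1 − 1/61)
       = 3721 · 60/61 = 3660.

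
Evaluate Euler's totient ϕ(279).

Prime factorization: 279 = 3^2 · 31.
φ(3^2) = 3^2 − 3^1 = 9 − 3 = 6.
φ(31) = 31 − 1 = 30.
Since φ is multiplicative, φ(279) = 6 · 30 = 180.

180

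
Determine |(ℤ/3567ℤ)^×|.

Factor 3567: 3567 = 3 · 29 · 41.
φ(3) = 3 − 1 = 2.
φ(29) = 29 − 1 = 28.
φ(41) = 41 − 1 = 40.
Since φ is multiplicative, φ(3567) = 2 · 28 · 40 = 2240.

2240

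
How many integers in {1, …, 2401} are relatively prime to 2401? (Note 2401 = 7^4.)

φ(2401) = 2401 · (1 − 1/7)
       = 2401 · 6/7 = 2058.

2058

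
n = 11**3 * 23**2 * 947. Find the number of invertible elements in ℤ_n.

φ(666781753) = 666781753 · (1 − 1/11) · (1 − 1/23) · (1 − 1/947)
       = 666781753 · 208120/239591 = 579197960.

579197960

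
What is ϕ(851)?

First factor: 851 = 23 * 37.
φ(23) = 23 − 1 = 22.
φ(37) = 37 − 1 = 36.
φ(851) = 22 × 36 = 792.

792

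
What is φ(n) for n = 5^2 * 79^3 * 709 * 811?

φ(5^2) = 5^1·(5−1) = 5·4 = 20.
φ(79^3) = 79^3 − 79^2 = 493039 − 6241 = 486798.
φ(709) = 709 − 1 = 708.
φ(811) = 811 − 1 = 810.
φ(7087423299025) = 20 × 486798 × 708 × 810 = 5583378340800.

5583378340800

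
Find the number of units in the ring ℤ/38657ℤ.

Prime factorization: 38657 = 29 · 31 · 43.
φ(38657) = 38657 · (1 − 1/29) · (1 − 1/31) · (1 − 1/43)
       = 38657 · 35280/38657 = 35280.

35280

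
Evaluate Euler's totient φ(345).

345 = 3 * 5 * 23.
φ(3) = 3 − 1 = 2.
φ(5) = 5 − 1 = 4.
φ(23) = 23 − 1 = 22.
Multiply: 2 · 4 · 22 = 176.

176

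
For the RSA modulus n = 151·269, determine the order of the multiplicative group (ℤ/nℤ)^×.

40200

For distinct primes, φ(pq) = (p−1)(q−1) = 150 × 268 = 40200.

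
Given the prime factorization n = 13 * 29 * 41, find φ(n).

13440

φ(15457) = 15457 · (1 − 1/13) · (1 − 1/29) · (1 − 1/41)
       = 15457 · 13440/15457 = 13440.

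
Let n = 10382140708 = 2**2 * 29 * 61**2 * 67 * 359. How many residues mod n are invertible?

4842794880

φ(10382140708) = 10382140708 · (1 − 1/2) · (1 − 1/29) · (1 − 1/61) · (1 − 1/67) · (1 − 1/359)
       = 10382140708 · 39695040/85099514 = 4842794880.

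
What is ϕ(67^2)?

4422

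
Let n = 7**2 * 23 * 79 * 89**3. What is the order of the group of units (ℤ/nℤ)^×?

50237643456

φ(7^2) = 7^1·(7−1) = 7·6 = 42.
φ(23) = 23 − 1 = 22.
φ(79) = 79 − 1 = 78.
φ(89^3) = 89^3 − 89^2 = 704969 − 7921 = 697048.
Multiply: 42 · 22 · 78 · 697048 = 50237643456.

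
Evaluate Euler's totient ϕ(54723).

Prime factorization: 54723 = 3 * 17 * 29 * 37.
φ(3) = 3 − 1 = 2.
φ(17) = 17 − 1 = 16.
φ(29) = 29 − 1 = 28.
φ(37) = 37 − 1 = 36.
Since φ is multiplicative, φ(54723) = 2 · 16 · 28 · 36 = 32256.

32256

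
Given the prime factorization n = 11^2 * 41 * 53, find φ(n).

228800

φ(11^2) = 11^1·(11−1) = 11·10 = 110.
φ(41) = 41 − 1 = 40.
φ(53) = 53 − 1 = 52.
Multiply: 110 · 40 · 52 = 228800.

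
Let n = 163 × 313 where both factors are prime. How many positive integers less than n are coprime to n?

φ(n) = (p − 1)(q − 1) = (163−1)(313−1) = 162·312 = 50544.

50544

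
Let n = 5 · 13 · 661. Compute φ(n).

31680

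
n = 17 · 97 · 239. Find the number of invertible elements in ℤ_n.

φ(17) = 17 − 1 = 16.
φ(97) = 97 − 1 = 96.
φ(239) = 239 − 1 = 238.
Multiply: 16 · 96 · 238 = 365568.

365568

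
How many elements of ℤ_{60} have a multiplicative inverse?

Prime factorization: 60 = 2^2 · 3 · 5.
φ(60) = 60 · (1 − 1/2) · (1 − 1/3) · (1 − 1/5)
       = 60 · 8/30 = 16.

16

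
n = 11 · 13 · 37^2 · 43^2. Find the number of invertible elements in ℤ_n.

φ(11) = 11 − 1 = 10.
φ(13) = 13 − 1 = 12.
φ(37^2) = 37^2 − 37^1 = 1369 − 37 = 1332.
φ(43^2) = 43^1·(43−1) = 43·42 = 1806.
Multiply: 10 · 12 · 1332 · 1806 = 288671040.

288671040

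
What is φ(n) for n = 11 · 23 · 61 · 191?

φ(2947703) = 2947703 · (1 − 1/11) · (1 − 1/23) · (1 − 1/61) · (1 − 1/191)
       = 2947703 · 2508000/2947703 = 2508000.

2508000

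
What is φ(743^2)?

φ(552049) = 552049 · (1 − 1/743)
       = 552049 · 742/743 = 551306.

551306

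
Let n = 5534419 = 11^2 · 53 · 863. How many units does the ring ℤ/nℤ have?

4930640

φ(5534419) = 5534419 · (1 − 1/11) · (1 − 1/53) · (1 − 1/863)
       = 5534419 · 448240/503129 = 4930640.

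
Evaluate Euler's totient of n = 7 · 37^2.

7992

φ(7) = 7 − 1 = 6.
φ(37^2) = 37^1·(37−1) = 37·36 = 1332.
Multiply: 6 · 1332 = 7992.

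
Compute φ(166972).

Prime factorization: 166972 = 2^2 · 13^3 · 19.
φ(2^2) = 2^2 − 2^1 = 4 − 2 = 2.
φ(13^3) = 13^3 − 13^2 = 2197 − 169 = 2028.
φ(19) = 19 − 1 = 18.
Multiply: 2 · 2028 · 18 = 73008.

73008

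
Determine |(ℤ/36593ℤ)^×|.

Factor 36593: 36593 = 23 * 37 * 43.
φ(23) = 23 − 1 = 22.
φ(37) = 37 − 1 = 36.
φ(43) = 43 − 1 = 42.
Since φ is multiplicative, φ(36593) = 22 · 36 · 42 = 33264.

33264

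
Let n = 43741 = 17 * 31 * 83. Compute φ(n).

φ(43741) = 43741 · (1 − 1/17) · (1 − 1/31) · (1 − 1/83)
       = 43741 · 39360/43741 = 39360.

39360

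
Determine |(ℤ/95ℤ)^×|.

72

95 = 5 × 19.
φ(95) = 95 · (1 − 1/5) · (1 − 1/19)
       = 95 · 72/95 = 72.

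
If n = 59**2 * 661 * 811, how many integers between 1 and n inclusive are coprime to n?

1829401200

φ(59^2) = 59^2 − 59^1 = 3481 − 59 = 3422.
φ(661) = 661 − 1 = 660.
φ(811) = 811 − 1 = 810.
φ(1866063151) = 3422 × 660 × 810 = 1829401200.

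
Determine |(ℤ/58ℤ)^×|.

Factor 58: 58 = 2 · 29.
φ(2) = 2 − 1 = 1.
φ(29) = 29 − 1 = 28.
φ(58) = 1 × 28 = 28.

28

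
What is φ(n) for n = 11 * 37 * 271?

φ(11) = 11 − 1 = 10.
φ(37) = 37 − 1 = 36.
φ(271) = 271 − 1 = 270.
Since φ is multiplicative, φ(110297) = 10 · 36 · 270 = 97200.

97200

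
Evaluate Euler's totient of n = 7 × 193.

1152

φ(1351) = 1351 · (1 − 1/7) · (1 − 1/193)
       = 1351 · 1152/1351 = 1152.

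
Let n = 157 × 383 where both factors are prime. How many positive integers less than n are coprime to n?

φ(60131) = 60131 · (1 − 1/157) · (1 − 1/383)
       = 60131 · 59592/60131 = 59592.

59592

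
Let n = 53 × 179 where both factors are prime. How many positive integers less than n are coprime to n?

9256

φ(n) = (p − 1)(q − 1) = (53−1)(179−1) = 52·178 = 9256.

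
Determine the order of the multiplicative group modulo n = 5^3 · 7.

φ(5^3) = 5^2·(5−1) = 25·4 = 100.
φ(7) = 7 − 1 = 6.
Since φ is multiplicative, φ(875) = 100 · 6 = 600.

600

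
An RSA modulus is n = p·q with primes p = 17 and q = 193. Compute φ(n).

3072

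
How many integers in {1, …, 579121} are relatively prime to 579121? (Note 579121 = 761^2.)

φ(761^2) = 761^1·(761−1) = 761·760 = 578360.

578360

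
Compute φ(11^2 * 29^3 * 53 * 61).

8081673600

φ(11^2) = 11^2 − 11^1 = 121 − 11 = 110.
φ(29^3) = 29^3 − 29^2 = 24389 − 841 = 23548.
φ(53) = 53 − 1 = 52.
φ(61) = 61 − 1 = 60.
Since φ is multiplicative, φ(9540806077) = 110 · 23548 · 52 · 60 = 8081673600.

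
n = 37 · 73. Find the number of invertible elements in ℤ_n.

φ(37) = 37 − 1 = 36.
φ(73) = 73 − 1 = 72.
Multiply: 36 · 72 = 2592.

2592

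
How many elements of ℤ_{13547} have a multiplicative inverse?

11880

Prime factorization: 13547 = 19 · 23 · 31.
φ(19) = 19 − 1 = 18.
φ(23) = 23 − 1 = 22.
φ(31) = 31 − 1 = 30.
Since φ is multiplicative, φ(13547) = 18 · 22 · 30 = 11880.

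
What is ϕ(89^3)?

φ(704969) = 704969 · (1 − 1/89)
       = 704969 · 88/89 = 697048.

697048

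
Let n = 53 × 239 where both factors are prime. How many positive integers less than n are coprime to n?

12376

φ(n) = (p − 1)(q − 1) = (53−1)(239−1) = 52·238 = 12376.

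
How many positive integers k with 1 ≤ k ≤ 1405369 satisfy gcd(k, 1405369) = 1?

1086624

1405369 = 7^2 × 23 × 29 × 43.
φ(1405369) = 1405369 · (1 − 1/7) · (1 − 1/23) · (1 − 1/29) · (1 − 1/43)
       = 1405369 · 155232/200767 = 1086624.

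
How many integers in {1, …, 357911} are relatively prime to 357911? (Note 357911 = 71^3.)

352870

φ(357911) = 357911 · (1 − 1/71)
       = 357911 · 70/71 = 352870.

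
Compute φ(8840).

3072

First factor: 8840 = 2**3 * 5 * 13 * 17.
φ(8840) = 8840 · (1 − 1/2) · (1 − 1/5) · (1 − 1/13) · (1 − 1/17)
       = 8840 · 768/2210 = 3072.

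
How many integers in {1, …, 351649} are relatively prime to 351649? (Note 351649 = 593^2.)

351056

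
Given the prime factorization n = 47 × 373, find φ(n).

17112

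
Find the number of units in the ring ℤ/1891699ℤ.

Factor 1891699: 1891699 = 29 * 37 * 41 * 43.
φ(1891699) = 1891699 · (1 − 1/29) · (1 − 1/37) · (1 − 1/41) · (1 − 1/43)
       = 1891699 · 1693440/1891699 = 1693440.

1693440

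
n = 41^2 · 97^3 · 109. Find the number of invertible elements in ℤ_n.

159986119680

φ(41^2) = 41^1·(41−1) = 41·40 = 1640.
φ(97^3) = 97^2·(97−1) = 9409·96 = 903264.
φ(109) = 109 − 1 = 108.
Since φ is multiplicative, φ(167228161117) = 1640 · 903264 · 108 = 159986119680.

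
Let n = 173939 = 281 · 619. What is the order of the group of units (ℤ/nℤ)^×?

φ(281) = 281 − 1 = 280.
φ(619) = 619 − 1 = 618.
Multiply: 280 · 618 = 173040.

173040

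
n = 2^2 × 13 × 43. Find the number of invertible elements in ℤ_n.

1008

φ(2^2) = 2^2 − 2^1 = 4 − 2 = 2.
φ(13) = 13 − 1 = 12.
φ(43) = 43 − 1 = 42.
φ(2236) = 2 × 12 × 42 = 1008.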